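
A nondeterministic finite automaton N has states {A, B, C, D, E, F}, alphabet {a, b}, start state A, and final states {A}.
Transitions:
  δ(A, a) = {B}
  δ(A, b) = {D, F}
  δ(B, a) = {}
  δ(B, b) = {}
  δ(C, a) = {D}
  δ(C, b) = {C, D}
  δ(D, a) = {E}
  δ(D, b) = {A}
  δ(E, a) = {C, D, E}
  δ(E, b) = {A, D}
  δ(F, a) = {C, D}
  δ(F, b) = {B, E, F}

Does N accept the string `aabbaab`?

Start: {A}
read a: {B}
read a: {}
The reachable set is empty and stays empty for the remaining 5 symbols.
Reachable ∩ accepting = {} — empty.

rejected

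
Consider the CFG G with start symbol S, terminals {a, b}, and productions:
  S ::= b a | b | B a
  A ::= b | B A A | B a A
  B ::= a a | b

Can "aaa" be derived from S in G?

S ⇒ Ba ⇒ aaa

yes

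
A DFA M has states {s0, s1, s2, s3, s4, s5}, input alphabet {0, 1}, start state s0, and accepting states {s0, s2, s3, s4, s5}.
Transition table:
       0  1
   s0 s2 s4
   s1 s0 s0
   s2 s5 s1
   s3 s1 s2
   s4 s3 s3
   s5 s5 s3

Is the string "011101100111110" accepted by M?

s0 --0--> s2
s2 --1--> s1
s1 --1--> s0
s0 --1--> s4
s4 --0--> s3
s3 --1--> s2
s2 --1--> s1
s1 --0--> s0
s0 --0--> s2
s2 --1--> s1
s1 --1--> s0
s0 --1--> s4
s4 --1--> s3
s3 --1--> s2
s2 --0--> s5
End in state s5, which is an accepting state.

accepted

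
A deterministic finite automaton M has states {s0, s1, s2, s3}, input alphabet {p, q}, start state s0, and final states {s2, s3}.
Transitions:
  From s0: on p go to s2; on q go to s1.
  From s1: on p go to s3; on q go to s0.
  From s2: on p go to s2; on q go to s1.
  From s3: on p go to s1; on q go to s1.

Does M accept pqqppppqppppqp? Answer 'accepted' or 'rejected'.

accepted

s0 --p--> s2
s2 --q--> s1
s1 --q--> s0
s0 --p--> s2
s2 --p--> s2
s2 --p--> s2
s2 --p--> s2
s2 --q--> s1
s1 --p--> s3
s3 --p--> s1
s1 --p--> s3
s3 --p--> s1
s1 --q--> s0
s0 --p--> s2
End in state s2, which is an accepting state.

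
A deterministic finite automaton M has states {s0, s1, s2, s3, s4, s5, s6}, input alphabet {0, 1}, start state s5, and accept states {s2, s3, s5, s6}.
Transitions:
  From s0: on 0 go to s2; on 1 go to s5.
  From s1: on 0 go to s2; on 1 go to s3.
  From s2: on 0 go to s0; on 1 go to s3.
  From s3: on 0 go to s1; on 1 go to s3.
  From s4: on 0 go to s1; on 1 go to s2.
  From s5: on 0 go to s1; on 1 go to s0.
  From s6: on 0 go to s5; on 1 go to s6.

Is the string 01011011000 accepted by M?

rejected

s5 --0--> s1
s1 --1--> s3
s3 --0--> s1
s1 --1--> s3
s3 --1--> s3
s3 --0--> s1
s1 --1--> s3
s3 --1--> s3
s3 --0--> s1
s1 --0--> s2
s2 --0--> s0
End in state s0, which is not an accepting state.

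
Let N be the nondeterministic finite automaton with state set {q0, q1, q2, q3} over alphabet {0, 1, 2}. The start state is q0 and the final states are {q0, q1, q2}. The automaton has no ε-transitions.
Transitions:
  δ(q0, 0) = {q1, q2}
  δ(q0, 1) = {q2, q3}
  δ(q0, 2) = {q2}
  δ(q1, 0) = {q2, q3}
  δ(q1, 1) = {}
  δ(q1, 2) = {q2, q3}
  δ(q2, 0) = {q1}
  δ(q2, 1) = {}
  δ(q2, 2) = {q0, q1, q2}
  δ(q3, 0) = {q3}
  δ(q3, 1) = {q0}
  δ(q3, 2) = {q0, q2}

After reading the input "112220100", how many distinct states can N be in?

3

Start: {q0}
read 1: {q2, q3}
read 1: {q0}
read 2: {q2}
read 2: {q0, q1, q2}
read 2: {q0, q1, q2, q3}
read 0: {q1, q2, q3}
read 1: {q0}
read 0: {q1, q2}
read 0: {q1, q2, q3}
Final reachable set {q1, q2, q3} has 3 states.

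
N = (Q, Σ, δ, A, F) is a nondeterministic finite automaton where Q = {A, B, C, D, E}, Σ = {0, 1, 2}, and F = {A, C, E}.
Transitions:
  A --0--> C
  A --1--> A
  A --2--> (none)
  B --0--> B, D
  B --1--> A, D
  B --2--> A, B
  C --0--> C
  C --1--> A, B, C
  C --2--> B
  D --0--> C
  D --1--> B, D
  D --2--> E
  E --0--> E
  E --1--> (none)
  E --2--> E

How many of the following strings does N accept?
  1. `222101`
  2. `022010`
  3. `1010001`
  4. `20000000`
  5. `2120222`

2

`222101`: rejected
`022010`: accepted
`1010001`: accepted
`20000000`: rejected
`2120222`: rejected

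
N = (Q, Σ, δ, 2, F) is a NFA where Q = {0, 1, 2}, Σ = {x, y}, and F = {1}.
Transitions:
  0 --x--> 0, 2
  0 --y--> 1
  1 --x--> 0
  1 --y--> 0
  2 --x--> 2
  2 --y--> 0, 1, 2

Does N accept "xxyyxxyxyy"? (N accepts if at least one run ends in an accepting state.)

Start: {2}
read x: {2}
read x: {2}
read y: {0, 1, 2}
read y: {0, 1, 2}
read x: {0, 2}
read x: {0, 2}
read y: {0, 1, 2}
read x: {0, 2}
read y: {0, 1, 2}
read y: {0, 1, 2}
Reachable ∩ accepting = {1} — nonempty.

accepted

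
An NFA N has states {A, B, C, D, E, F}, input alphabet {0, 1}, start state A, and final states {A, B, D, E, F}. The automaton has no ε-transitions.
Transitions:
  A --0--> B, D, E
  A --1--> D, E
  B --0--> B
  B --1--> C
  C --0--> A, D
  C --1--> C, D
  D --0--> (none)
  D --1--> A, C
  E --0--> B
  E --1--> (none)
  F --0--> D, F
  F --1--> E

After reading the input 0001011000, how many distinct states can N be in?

1

Start: {A}
read 0: {B, D, E}
read 0: {B}
read 0: {B}
read 1: {C}
read 0: {A, D}
read 1: {A, C, D, E}
read 1: {A, C, D, E}
read 0: {A, B, D, E}
read 0: {B, D, E}
read 0: {B}
Final reachable set {B} has 1 state.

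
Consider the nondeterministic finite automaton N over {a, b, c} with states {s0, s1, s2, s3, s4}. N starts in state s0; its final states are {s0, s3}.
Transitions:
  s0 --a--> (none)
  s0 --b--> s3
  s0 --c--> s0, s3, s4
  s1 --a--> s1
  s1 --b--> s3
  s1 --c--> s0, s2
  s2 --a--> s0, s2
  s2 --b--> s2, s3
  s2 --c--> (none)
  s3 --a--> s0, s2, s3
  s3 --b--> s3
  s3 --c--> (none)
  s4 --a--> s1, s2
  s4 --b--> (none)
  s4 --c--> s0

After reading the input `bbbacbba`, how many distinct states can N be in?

Start: {s0}
read b: {s3}
read b: {s3}
read b: {s3}
read a: {s0, s2, s3}
read c: {s0, s3, s4}
read b: {s3}
read b: {s3}
read a: {s0, s2, s3}
Final reachable set {s0, s2, s3} has 3 states.

3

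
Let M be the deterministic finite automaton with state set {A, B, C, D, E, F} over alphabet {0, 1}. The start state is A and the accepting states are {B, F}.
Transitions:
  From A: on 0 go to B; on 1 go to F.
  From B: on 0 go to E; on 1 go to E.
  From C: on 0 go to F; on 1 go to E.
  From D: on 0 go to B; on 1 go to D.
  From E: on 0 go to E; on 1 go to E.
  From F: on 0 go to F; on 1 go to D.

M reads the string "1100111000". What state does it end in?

A --1--> F
F --1--> D
D --0--> B
B --0--> E
E --1--> E
E --1--> E
E --1--> E
E --0--> E
E --0--> E
E --0--> E

E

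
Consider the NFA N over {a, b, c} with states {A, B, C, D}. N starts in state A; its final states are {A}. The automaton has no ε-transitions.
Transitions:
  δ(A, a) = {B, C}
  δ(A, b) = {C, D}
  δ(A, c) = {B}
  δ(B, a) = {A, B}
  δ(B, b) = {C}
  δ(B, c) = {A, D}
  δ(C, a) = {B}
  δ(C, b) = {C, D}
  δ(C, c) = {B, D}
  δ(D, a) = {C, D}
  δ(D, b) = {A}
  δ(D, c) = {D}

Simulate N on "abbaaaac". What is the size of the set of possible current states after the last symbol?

3

Start: {A}
read a: {B, C}
read b: {C, D}
read b: {A, C, D}
read a: {B, C, D}
read a: {A, B, C, D}
read a: {A, B, C, D}
read a: {A, B, C, D}
read c: {A, B, D}
Final reachable set {A, B, D} has 3 states.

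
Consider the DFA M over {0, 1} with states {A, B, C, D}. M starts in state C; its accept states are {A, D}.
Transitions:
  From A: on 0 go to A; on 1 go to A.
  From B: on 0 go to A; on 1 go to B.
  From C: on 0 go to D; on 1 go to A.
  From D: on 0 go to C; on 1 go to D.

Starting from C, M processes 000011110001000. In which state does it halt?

C --0--> D
D --0--> C
C --0--> D
D --0--> C
C --1--> A
A --1--> A
A --1--> A
A --1--> A
A --0--> A
A --0--> A
A --0--> A
A --1--> A
A --0--> A
A --0--> A
A --0--> A

A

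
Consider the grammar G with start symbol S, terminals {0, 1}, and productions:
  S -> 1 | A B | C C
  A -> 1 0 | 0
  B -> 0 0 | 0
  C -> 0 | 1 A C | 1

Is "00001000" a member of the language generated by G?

no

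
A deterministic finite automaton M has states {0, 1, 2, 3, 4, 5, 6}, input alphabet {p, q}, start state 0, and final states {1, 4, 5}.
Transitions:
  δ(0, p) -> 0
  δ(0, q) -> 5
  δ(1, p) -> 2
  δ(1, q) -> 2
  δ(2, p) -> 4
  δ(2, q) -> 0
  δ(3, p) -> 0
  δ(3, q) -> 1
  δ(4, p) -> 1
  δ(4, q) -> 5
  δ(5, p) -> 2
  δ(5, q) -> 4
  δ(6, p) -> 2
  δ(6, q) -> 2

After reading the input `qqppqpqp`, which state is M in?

0 --q--> 5
5 --q--> 4
4 --p--> 1
1 --p--> 2
2 --q--> 0
0 --p--> 0
0 --q--> 5
5 --p--> 2

2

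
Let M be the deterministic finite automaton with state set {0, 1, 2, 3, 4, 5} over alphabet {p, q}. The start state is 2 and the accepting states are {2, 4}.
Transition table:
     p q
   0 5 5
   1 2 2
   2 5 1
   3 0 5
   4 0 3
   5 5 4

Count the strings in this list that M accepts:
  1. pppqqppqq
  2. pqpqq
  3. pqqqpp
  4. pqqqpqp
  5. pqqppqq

pppqqppqq: rejected
pqpqq: accepted
pqqqpp: rejected
pqqqpqp: rejected
pqqppqq: rejected

1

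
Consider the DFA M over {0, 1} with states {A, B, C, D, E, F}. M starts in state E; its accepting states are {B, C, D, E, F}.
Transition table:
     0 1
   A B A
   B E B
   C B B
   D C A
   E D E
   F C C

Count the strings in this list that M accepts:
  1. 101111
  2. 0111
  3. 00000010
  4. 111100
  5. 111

3

101111: rejected
0111: rejected
00000010: accepted
111100: accepted
111: accepted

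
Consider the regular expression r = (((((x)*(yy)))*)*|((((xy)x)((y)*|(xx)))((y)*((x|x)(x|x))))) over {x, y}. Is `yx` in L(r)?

Neither ((((x)*(yy)))*)* nor ((((xy)x)((y)*|(xx)))((y)*((x|x)(x|x)))) matches yx.

no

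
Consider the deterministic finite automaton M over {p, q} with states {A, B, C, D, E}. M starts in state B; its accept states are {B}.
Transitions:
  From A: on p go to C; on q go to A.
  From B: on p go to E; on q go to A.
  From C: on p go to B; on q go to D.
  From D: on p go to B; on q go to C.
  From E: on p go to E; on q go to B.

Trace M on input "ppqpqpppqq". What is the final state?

B --p--> E
E --p--> E
E --q--> B
B --p--> E
E --q--> B
B --p--> E
E --p--> E
E --p--> E
E --q--> B
B --q--> A

A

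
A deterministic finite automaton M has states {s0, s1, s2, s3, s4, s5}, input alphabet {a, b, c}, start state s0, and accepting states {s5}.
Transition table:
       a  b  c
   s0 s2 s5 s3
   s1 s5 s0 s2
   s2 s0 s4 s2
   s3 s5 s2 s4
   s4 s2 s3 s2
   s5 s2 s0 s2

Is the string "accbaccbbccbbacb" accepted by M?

s0 --a--> s2
s2 --c--> s2
s2 --c--> s2
s2 --b--> s4
s4 --a--> s2
s2 --c--> s2
s2 --c--> s2
s2 --b--> s4
s4 --b--> s3
s3 --c--> s4
s4 --c--> s2
s2 --b--> s4
s4 --b--> s3
s3 --a--> s5
s5 --c--> s2
s2 --b--> s4
End in state s4, which is not an accepting state.

rejected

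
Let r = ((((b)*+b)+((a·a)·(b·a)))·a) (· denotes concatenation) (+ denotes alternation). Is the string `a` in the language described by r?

yes

Split as ε·a: (((b)*+b)+((a·a)·(b·a))) matches ε and a matches a.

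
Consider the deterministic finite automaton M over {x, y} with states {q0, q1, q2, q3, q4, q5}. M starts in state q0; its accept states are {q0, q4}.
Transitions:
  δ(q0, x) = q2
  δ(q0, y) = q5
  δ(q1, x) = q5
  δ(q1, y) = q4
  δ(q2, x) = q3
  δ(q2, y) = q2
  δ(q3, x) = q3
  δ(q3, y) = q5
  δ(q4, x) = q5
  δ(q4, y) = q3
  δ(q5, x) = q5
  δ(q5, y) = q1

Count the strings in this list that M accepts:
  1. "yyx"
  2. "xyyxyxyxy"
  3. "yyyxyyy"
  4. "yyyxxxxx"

0

"yyx": rejected
"xyyxyxyxy": rejected
"yyyxyyy": rejected
"yyyxxxxx": rejected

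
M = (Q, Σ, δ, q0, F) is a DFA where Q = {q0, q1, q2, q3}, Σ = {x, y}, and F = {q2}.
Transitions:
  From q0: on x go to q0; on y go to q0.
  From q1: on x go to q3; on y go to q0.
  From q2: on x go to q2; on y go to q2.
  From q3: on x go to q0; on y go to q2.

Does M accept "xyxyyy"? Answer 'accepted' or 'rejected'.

rejected

q0 --x--> q0
q0 --y--> q0
q0 --x--> q0
q0 --y--> q0
q0 --y--> q0
q0 --y--> q0
End in state q0, which is not an accepting state.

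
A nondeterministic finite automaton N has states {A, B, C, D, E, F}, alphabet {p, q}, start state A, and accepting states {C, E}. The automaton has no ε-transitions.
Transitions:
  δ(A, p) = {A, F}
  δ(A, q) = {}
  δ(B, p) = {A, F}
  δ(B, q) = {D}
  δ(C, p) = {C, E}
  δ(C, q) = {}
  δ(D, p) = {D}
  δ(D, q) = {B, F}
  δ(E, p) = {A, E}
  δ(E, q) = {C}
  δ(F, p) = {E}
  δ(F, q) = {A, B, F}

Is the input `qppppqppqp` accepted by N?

rejected

Start: {A}
read q: {}
The reachable set is empty and stays empty for the remaining 9 symbols.
Reachable ∩ accepting = {} — empty.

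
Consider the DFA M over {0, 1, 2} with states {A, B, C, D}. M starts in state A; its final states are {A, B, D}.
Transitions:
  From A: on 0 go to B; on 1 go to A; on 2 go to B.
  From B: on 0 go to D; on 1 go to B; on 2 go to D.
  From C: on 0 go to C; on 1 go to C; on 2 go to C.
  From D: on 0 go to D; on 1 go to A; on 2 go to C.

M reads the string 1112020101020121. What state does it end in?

A --1--> A
A --1--> A
A --1--> A
A --2--> B
B --0--> D
D --2--> C
C --0--> C
C --1--> C
C --0--> C
C --1--> C
C --0--> C
C --2--> C
C --0--> C
C --1--> C
C --2--> C
C --1--> C

C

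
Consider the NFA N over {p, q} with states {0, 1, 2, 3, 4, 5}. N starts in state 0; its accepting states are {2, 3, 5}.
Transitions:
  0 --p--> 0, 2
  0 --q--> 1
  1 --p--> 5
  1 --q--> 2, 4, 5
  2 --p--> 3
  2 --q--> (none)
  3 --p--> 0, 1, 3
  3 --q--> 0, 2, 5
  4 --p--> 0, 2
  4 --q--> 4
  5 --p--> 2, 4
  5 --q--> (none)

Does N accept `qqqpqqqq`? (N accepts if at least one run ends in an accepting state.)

rejected

Start: {0}
read q: {1}
read q: {2, 4, 5}
read q: {4}
read p: {0, 2}
read q: {1}
read q: {2, 4, 5}
read q: {4}
read q: {4}
Reachable ∩ accepting = {} — empty.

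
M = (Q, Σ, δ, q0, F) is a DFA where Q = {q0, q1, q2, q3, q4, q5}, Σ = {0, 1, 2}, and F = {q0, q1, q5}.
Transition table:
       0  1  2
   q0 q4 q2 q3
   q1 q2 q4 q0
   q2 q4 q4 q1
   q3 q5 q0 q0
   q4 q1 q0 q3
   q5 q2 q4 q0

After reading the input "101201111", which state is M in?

q4

q0 --1--> q2
q2 --0--> q4
q4 --1--> q0
q0 --2--> q3
q3 --0--> q5
q5 --1--> q4
q4 --1--> q0
q0 --1--> q2
q2 --1--> q4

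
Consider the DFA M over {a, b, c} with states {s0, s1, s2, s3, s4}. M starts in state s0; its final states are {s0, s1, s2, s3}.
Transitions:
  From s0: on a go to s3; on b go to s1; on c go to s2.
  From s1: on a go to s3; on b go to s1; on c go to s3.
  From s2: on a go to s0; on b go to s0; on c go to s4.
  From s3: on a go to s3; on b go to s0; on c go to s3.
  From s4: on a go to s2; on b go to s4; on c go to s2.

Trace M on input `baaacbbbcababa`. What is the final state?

s0 --b--> s1
s1 --a--> s3
s3 --a--> s3
s3 --a--> s3
s3 --c--> s3
s3 --b--> s0
s0 --b--> s1
s1 --b--> s1
s1 --c--> s3
s3 --a--> s3
s3 --b--> s0
s0 --a--> s3
s3 --b--> s0
s0 --a--> s3

s3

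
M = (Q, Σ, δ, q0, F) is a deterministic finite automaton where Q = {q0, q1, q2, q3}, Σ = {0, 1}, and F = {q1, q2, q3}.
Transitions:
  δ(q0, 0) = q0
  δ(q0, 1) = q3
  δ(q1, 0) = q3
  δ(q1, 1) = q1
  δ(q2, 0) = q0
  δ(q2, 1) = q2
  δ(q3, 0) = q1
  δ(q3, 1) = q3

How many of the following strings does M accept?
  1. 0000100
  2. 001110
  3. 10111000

0000100: accepted
001110: accepted
10111000: accepted

3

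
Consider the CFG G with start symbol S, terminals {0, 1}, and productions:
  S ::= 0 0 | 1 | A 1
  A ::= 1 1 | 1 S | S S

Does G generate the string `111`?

S ⇒ A1 ⇒ 111

yes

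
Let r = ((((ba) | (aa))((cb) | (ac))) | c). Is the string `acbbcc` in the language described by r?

Neither (((ba)|(aa))((cb)|(ac))) nor c matches acbbcc.

no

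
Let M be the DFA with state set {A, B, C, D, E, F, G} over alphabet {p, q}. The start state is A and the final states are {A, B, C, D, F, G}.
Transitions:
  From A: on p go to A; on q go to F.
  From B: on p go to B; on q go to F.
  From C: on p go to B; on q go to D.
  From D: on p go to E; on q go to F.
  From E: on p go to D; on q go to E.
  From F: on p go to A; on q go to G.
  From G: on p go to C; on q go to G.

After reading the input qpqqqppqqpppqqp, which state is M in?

A --q--> F
F --p--> A
A --q--> F
F --q--> G
G --q--> G
G --p--> C
C --p--> B
B --q--> F
F --q--> G
G --p--> C
C --p--> B
B --p--> B
B --q--> F
F --q--> G
G --p--> C

C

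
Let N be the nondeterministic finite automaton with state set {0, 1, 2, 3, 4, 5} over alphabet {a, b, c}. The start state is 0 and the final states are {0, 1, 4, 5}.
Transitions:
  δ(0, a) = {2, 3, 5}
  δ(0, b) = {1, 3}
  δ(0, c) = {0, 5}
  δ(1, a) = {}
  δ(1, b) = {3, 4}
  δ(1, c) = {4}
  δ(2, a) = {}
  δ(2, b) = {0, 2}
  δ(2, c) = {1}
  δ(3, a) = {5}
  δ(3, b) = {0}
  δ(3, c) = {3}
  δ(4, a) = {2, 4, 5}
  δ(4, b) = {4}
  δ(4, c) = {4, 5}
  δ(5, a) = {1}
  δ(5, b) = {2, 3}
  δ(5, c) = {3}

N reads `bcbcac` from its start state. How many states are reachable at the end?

Start: {0}
read b: {1, 3}
read c: {3, 4}
read b: {0, 4}
read c: {0, 4, 5}
read a: {1, 2, 3, 4, 5}
read c: {1, 3, 4, 5}
Final reachable set {1, 3, 4, 5} has 4 states.

4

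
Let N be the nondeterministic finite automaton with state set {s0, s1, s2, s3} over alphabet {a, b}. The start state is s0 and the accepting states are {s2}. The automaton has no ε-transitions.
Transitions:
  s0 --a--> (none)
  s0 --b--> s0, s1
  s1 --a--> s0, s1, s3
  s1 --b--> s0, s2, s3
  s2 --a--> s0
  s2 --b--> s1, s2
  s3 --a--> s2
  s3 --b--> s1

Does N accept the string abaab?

Start: {s0}
read a: {}
The reachable set is empty and stays empty for the remaining 4 symbols.
Reachable ∩ accepting = {} — empty.

rejected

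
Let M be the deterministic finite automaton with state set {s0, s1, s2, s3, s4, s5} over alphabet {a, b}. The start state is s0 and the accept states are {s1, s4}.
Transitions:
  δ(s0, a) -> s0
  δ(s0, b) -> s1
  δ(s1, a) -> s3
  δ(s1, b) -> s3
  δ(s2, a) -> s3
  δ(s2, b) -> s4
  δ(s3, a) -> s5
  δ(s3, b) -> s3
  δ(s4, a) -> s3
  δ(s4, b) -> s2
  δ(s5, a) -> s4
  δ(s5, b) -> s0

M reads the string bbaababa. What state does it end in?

s5

s0 --b--> s1
s1 --b--> s3
s3 --a--> s5
s5 --a--> s4
s4 --b--> s2
s2 --a--> s3
s3 --b--> s3
s3 --a--> s5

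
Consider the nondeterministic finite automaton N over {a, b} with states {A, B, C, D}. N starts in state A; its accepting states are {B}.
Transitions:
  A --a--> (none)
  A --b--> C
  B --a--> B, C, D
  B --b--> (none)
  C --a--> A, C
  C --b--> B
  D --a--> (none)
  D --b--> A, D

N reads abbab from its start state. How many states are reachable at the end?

Start: {A}
read a: {}
The reachable set is empty and stays empty for the remaining 4 symbols.
Final reachable set {} has 0 states.

0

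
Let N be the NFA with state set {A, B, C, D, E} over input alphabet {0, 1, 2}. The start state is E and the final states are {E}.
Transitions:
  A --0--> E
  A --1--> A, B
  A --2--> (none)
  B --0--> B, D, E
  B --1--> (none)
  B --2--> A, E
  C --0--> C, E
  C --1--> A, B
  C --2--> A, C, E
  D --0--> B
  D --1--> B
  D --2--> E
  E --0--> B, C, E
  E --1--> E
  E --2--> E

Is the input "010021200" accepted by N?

accepted

Start: {E}
read 0: {B, C, E}
read 1: {A, B, E}
read 0: {B, C, D, E}
read 0: {B, C, D, E}
read 2: {A, C, E}
read 1: {A, B, E}
read 2: {A, E}
read 0: {B, C, E}
read 0: {B, C, D, E}
Reachable ∩ accepting = {E} — nonempty.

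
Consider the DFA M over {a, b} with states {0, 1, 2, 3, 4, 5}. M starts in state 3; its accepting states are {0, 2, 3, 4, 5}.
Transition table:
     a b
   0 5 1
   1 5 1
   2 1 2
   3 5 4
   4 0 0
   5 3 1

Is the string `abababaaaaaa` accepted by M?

3 --a--> 5
5 --b--> 1
1 --a--> 5
5 --b--> 1
1 --a--> 5
5 --b--> 1
1 --a--> 5
5 --a--> 3
3 --a--> 5
5 --a--> 3
3 --a--> 5
5 --a--> 3
End in state 3, which is an accepting state.

accepted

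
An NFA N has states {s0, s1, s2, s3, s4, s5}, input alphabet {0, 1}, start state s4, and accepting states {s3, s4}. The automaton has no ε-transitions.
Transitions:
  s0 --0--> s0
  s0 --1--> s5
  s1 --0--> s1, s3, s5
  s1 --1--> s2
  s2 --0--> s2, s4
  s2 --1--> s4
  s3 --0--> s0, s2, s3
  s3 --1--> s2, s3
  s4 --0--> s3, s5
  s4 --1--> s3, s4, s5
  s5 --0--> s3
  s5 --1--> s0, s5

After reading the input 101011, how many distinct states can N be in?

5

Start: {s4}
read 1: {s3, s4, s5}
read 0: {s0, s2, s3, s5}
read 1: {s0, s2, s3, s4, s5}
read 0: {s0, s2, s3, s4, s5}
read 1: {s0, s2, s3, s4, s5}
read 1: {s0, s2, s3, s4, s5}
Final reachable set {s0, s2, s3, s4, s5} has 5 states.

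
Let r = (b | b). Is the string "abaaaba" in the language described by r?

no

Neither b nor b matches abaaaba.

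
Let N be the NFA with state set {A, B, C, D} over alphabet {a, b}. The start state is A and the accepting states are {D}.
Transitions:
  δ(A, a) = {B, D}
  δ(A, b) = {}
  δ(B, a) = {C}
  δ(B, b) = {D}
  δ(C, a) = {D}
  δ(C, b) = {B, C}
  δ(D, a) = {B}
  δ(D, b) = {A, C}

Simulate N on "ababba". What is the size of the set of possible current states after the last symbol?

3

Start: {A}
read a: {B, D}
read b: {A, C, D}
read a: {B, D}
read b: {A, C, D}
read b: {A, B, C}
read a: {B, C, D}
Final reachable set {B, C, D} has 3 states.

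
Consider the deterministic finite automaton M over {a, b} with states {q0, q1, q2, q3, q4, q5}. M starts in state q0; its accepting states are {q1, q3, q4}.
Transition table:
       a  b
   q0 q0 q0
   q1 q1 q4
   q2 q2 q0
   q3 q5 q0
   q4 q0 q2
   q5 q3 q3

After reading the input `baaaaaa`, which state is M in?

q0

q0 --b--> q0
q0 --a--> q0
q0 --a--> q0
q0 --a--> q0
q0 --a--> q0
q0 --a--> q0
q0 --a--> q0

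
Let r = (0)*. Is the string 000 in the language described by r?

Split into 3 pieces 0 · 0 · 0; each matches 0.

yes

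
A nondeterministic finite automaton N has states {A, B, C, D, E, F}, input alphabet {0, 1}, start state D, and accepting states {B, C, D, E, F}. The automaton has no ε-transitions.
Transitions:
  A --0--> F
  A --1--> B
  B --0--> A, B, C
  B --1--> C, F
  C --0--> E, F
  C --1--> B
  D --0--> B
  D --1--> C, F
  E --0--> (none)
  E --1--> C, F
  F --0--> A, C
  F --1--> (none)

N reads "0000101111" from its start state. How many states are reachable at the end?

3

Start: {D}
read 0: {B}
read 0: {A, B, C}
read 0: {A, B, C, E, F}
read 0: {A, B, C, E, F}
read 1: {B, C, F}
read 0: {A, B, C, E, F}
read 1: {B, C, F}
read 1: {B, C, F}
read 1: {B, C, F}
read 1: {B, C, F}
Final reachable set {B, C, F} has 3 states.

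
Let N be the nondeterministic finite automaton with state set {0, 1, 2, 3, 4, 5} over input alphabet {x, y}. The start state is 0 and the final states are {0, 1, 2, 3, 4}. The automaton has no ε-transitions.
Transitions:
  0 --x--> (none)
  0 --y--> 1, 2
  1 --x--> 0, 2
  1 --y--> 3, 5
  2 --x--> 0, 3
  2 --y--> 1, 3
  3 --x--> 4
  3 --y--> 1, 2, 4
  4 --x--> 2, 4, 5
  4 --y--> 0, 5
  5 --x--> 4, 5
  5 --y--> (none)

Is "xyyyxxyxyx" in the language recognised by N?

rejected

Start: {0}
read x: {}
The reachable set is empty and stays empty for the remaining 9 symbols.
Reachable ∩ accepting = {} — empty.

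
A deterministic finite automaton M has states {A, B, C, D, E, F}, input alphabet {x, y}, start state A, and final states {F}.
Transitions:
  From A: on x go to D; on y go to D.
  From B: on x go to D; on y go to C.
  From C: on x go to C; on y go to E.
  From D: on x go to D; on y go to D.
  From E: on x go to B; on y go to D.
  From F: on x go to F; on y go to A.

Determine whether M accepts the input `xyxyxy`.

A --x--> D
D --y--> D
D --x--> D
D --y--> D
D --x--> D
D --y--> D
End in state D, which is not an accepting state.

rejected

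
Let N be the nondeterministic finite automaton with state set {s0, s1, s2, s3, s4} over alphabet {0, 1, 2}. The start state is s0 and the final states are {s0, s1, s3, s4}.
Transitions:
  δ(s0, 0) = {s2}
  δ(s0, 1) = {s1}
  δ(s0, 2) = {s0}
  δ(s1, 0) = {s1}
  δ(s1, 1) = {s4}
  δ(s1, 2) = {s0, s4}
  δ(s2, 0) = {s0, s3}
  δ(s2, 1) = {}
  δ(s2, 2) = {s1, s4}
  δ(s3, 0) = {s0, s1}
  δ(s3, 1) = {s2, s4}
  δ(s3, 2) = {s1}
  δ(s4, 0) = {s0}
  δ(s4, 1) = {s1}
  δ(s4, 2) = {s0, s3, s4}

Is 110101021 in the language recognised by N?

Start: {s0}
read 1: {s1}
read 1: {s4}
read 0: {s0}
read 1: {s1}
read 0: {s1}
read 1: {s4}
read 0: {s0}
read 2: {s0}
read 1: {s1}
Reachable ∩ accepting = {s1} — nonempty.

accepted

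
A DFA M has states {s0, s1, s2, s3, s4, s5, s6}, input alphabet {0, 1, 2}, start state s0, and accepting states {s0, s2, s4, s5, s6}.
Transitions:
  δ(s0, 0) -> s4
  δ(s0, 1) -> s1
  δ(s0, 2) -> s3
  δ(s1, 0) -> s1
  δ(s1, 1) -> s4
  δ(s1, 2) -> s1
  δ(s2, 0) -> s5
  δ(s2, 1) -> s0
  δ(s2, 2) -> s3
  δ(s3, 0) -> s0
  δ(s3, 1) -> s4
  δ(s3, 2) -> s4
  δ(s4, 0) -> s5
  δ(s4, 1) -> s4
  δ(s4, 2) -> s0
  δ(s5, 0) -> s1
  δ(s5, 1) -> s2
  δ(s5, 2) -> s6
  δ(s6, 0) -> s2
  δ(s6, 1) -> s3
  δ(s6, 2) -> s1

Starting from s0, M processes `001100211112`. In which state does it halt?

s0 --0--> s4
s4 --0--> s5
s5 --1--> s2
s2 --1--> s0
s0 --0--> s4
s4 --0--> s5
s5 --2--> s6
s6 --1--> s3
s3 --1--> s4
s4 --1--> s4
s4 --1--> s4
s4 --2--> s0

s0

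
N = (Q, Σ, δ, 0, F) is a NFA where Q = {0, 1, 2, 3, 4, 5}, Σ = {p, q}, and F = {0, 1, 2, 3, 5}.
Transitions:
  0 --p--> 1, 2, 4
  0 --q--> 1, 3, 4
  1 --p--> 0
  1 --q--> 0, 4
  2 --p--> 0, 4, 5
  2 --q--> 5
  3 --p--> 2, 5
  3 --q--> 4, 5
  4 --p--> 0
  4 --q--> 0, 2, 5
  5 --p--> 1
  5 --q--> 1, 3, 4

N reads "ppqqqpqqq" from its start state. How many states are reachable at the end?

Start: {0}
read p: {1, 2, 4}
read p: {0, 4, 5}
read q: {0, 1, 2, 3, 4, 5}
read q: {0, 1, 2, 3, 4, 5}
read q: {0, 1, 2, 3, 4, 5}
read p: {0, 1, 2, 4, 5}
read q: {0, 1, 2, 3, 4, 5}
read q: {0, 1, 2, 3, 4, 5}
read q: {0, 1, 2, 3, 4, 5}
Final reachable set {0, 1, 2, 3, 4, 5} has 6 states.

6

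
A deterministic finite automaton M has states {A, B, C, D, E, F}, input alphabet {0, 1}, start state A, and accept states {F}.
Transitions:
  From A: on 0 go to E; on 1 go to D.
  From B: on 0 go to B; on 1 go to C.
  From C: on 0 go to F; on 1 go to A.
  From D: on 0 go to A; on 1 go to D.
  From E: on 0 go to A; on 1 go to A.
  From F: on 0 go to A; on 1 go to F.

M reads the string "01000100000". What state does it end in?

A --0--> E
E --1--> A
A --0--> E
E --0--> A
A --0--> E
E --1--> A
A --0--> E
E --0--> A
A --0--> E
E --0--> A
A --0--> E

E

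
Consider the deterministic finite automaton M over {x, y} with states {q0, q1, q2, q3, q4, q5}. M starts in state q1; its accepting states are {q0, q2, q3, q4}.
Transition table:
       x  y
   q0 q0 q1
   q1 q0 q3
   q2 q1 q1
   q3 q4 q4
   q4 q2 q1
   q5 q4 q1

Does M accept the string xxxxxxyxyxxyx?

accepted

q1 --x--> q0
q0 --x--> q0
q0 --x--> q0
q0 --x--> q0
q0 --x--> q0
q0 --x--> q0
q0 --y--> q1
q1 --x--> q0
q0 --y--> q1
q1 --x--> q0
q0 --x--> q0
q0 --y--> q1
q1 --x--> q0
End in state q0, which is an accepting state.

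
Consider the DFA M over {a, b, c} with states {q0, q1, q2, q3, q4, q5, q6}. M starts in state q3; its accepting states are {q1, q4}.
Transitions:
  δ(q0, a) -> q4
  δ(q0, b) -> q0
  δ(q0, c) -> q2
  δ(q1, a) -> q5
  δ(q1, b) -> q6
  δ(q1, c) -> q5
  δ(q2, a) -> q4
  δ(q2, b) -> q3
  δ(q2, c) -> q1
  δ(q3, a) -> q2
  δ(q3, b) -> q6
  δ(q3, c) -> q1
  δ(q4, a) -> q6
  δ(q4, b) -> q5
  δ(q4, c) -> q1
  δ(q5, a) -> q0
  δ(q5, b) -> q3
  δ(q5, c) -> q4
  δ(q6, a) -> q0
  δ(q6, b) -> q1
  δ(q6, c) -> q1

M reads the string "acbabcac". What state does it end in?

q1

q3 --a--> q2
q2 --c--> q1
q1 --b--> q6
q6 --a--> q0
q0 --b--> q0
q0 --c--> q2
q2 --a--> q4
q4 --c--> q1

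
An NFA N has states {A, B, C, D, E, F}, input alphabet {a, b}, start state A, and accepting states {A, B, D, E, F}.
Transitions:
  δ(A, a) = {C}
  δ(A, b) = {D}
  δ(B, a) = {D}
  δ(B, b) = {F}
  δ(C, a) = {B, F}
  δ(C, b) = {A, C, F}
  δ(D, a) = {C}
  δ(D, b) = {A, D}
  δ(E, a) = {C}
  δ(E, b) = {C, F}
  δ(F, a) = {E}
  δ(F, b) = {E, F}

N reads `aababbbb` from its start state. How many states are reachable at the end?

Start: {A}
read a: {C}
read a: {B, F}
read b: {E, F}
read a: {C, E}
read b: {A, C, F}
read b: {A, C, D, E, F}
read b: {A, C, D, E, F}
read b: {A, C, D, E, F}
Final reachable set {A, C, D, E, F} has 5 states.

5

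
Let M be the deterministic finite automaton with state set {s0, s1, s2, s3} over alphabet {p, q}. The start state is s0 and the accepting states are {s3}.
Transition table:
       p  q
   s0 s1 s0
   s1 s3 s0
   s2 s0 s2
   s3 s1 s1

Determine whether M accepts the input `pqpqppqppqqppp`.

rejected

s0 --p--> s1
s1 --q--> s0
s0 --p--> s1
s1 --q--> s0
s0 --p--> s1
s1 --p--> s3
s3 --q--> s1
s1 --p--> s3
s3 --p--> s1
s1 --q--> s0
s0 --q--> s0
s0 --p--> s1
s1 --p--> s3
s3 --p--> s1
End in state s1, which is not an accepting state.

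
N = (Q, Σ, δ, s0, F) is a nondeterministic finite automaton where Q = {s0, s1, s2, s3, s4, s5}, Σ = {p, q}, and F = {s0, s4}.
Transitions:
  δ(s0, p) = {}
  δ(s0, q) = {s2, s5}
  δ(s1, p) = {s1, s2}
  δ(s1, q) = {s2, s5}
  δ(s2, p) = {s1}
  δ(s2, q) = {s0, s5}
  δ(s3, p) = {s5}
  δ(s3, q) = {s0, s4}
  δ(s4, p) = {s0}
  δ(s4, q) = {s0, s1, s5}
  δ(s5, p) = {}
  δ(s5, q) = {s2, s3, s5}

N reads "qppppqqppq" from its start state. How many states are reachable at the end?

Start: {s0}
read q: {s2, s5}
read p: {s1}
read p: {s1, s2}
read p: {s1, s2}
read p: {s1, s2}
read q: {s0, s2, s5}
read q: {s0, s2, s3, s5}
read p: {s1, s5}
read p: {s1, s2}
read q: {s0, s2, s5}
Final reachable set {s0, s2, s5} has 3 states.

3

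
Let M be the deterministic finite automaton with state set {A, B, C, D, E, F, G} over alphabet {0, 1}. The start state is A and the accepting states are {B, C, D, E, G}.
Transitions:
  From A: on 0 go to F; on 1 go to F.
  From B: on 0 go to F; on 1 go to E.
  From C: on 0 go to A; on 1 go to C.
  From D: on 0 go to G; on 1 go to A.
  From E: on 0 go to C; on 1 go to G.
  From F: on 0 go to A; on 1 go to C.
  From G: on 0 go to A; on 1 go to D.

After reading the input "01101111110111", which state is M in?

C

A --0--> F
F --1--> C
C --1--> C
C --0--> A
A --1--> F
F --1--> C
C --1--> C
C --1--> C
C --1--> C
C --1--> C
C --0--> A
A --1--> F
F --1--> C
C --1--> C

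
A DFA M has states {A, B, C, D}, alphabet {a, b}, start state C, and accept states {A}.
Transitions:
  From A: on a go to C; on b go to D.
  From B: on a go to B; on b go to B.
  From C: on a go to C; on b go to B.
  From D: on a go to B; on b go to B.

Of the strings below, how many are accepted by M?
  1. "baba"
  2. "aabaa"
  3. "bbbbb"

0

"baba": rejected
"aabaa": rejected
"bbbbb": rejected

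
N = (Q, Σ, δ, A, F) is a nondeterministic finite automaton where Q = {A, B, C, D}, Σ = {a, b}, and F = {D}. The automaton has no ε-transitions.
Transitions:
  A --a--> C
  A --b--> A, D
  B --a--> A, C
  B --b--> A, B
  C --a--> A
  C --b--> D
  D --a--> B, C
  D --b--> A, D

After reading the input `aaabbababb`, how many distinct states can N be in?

Start: {A}
read a: {C}
read a: {A}
read a: {C}
read b: {D}
read b: {A, D}
read a: {B, C}
read b: {A, B, D}
read a: {A, B, C}
read b: {A, B, D}
read b: {A, B, D}
Final reachable set {A, B, D} has 3 states.

3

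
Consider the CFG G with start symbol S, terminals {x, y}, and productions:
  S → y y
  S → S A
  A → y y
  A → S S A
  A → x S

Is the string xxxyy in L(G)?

no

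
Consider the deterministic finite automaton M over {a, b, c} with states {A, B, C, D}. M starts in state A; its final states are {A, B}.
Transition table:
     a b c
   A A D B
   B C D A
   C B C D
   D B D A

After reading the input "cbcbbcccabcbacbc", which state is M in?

A

A --c--> B
B --b--> D
D --c--> A
A --b--> D
D --b--> D
D --c--> A
A --c--> B
B --c--> A
A --a--> A
A --b--> D
D --c--> A
A --b--> D
D --a--> B
B --c--> A
A --b--> D
D --c--> A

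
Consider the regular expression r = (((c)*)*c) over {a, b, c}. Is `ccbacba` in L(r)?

no

No split of ccbacba into u·v has ((c)*)* matching u and c matching v.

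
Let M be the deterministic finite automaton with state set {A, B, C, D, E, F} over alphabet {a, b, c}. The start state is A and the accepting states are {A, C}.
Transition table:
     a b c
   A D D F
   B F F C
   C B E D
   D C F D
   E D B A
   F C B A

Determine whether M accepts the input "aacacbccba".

rejected

A --a--> D
D --a--> C
C --c--> D
D --a--> C
C --c--> D
D --b--> F
F --c--> A
A --c--> F
F --b--> B
B --a--> F
End in state F, which is not an accepting state.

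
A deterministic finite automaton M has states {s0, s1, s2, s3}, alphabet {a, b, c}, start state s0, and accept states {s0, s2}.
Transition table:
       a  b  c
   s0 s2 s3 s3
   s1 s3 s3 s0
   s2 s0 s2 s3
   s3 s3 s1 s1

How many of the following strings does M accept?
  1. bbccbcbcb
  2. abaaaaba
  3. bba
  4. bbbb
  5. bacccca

bbccbcbcb: rejected
abaaaaba: accepted
bba: rejected
bbbb: rejected
bacccca: rejected

1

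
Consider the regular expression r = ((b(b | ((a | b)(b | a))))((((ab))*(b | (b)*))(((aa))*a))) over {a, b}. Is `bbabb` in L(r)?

No split of bbabb into u·v has (b(b|((a|b)(b|a)))) matching u and ((((ab))*(b|(b)*))(((aa))*a)) matching v.

no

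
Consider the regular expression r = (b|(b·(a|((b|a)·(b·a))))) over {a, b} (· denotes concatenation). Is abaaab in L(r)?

Neither b nor (b·(a|((b|a)·(b·a)))) matches abaaab.

no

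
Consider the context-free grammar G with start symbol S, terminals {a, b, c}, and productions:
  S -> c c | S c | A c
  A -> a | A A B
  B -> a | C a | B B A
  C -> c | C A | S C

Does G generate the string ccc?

yes

S ⇒ Sc ⇒ ccc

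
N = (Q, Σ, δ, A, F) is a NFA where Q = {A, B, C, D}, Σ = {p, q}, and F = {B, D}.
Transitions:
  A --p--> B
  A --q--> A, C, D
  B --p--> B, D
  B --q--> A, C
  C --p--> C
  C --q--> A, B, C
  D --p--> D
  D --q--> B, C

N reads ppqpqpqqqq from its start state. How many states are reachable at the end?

Start: {A}
read p: {B}
read p: {B, D}
read q: {A, B, C}
read p: {B, C, D}
read q: {A, B, C}
read p: {B, C, D}
read q: {A, B, C}
read q: {A, B, C, D}
read q: {A, B, C, D}
read q: {A, B, C, D}
Final reachable set {A, B, C, D} has 4 states.

4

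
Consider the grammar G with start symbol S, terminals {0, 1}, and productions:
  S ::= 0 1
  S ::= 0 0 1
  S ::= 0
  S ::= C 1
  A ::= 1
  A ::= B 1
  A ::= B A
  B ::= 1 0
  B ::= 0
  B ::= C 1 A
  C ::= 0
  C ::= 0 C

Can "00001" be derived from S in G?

yes

S ⇒ C1 ⇒ 0C1 ⇒ 00C1 ⇒ 000C1 ⇒ 00001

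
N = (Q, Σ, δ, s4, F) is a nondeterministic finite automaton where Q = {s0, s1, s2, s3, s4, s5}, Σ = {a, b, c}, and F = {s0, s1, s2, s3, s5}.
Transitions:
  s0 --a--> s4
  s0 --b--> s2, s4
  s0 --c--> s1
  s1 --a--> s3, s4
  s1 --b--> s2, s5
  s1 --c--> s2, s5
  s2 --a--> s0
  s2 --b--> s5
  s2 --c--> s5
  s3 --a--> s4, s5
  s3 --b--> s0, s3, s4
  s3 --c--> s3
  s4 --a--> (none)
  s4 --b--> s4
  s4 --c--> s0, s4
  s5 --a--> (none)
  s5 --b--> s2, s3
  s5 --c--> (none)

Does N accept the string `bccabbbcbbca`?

Start: {s4}
read b: {s4}
read c: {s0, s4}
read c: {s0, s1, s4}
read a: {s3, s4}
read b: {s0, s3, s4}
read b: {s0, s2, s3, s4}
read b: {s0, s2, s3, s4, s5}
read c: {s0, s1, s3, s4, s5}
read b: {s0, s2, s3, s4, s5}
read b: {s0, s2, s3, s4, s5}
read c: {s0, s1, s3, s4, s5}
read a: {s3, s4, s5}
Reachable ∩ accepting = {s3, s5} — nonempty.

accepted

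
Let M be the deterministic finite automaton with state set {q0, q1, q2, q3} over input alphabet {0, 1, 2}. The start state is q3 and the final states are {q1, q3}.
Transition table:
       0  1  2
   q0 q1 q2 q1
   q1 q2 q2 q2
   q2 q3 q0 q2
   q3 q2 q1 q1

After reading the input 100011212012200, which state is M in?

q2

q3 --1--> q1
q1 --0--> q2
q2 --0--> q3
q3 --0--> q2
q2 --1--> q0
q0 --1--> q2
q2 --2--> q2
q2 --1--> q0
q0 --2--> q1
q1 --0--> q2
q2 --1--> q0
q0 --2--> q1
q1 --2--> q2
q2 --0--> q3
q3 --0--> q2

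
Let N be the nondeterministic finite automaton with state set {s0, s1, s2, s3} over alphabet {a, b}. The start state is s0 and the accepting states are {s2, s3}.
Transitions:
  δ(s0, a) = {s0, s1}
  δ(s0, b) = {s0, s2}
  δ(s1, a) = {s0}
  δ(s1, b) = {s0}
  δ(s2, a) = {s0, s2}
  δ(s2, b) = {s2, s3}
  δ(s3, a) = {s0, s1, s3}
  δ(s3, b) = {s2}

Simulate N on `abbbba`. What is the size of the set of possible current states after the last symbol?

4

Start: {s0}
read a: {s0, s1}
read b: {s0, s2}
read b: {s0, s2, s3}
read b: {s0, s2, s3}
read b: {s0, s2, s3}
read a: {s0, s1, s2, s3}
Final reachable set {s0, s1, s2, s3} has 4 states.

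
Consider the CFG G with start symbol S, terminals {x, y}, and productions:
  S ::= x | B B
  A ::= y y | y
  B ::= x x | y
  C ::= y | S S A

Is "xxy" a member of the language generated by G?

S ⇒ BB ⇒ xxB ⇒ xxy

yes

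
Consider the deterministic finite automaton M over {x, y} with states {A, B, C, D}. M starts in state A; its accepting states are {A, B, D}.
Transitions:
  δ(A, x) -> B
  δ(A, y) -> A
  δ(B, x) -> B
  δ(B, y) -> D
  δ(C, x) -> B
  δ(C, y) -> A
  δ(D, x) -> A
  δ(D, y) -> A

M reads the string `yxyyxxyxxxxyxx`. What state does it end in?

B

A --y--> A
A --x--> B
B --y--> D
D --y--> A
A --x--> B
B --x--> B
B --y--> D
D --x--> A
A --x--> B
B --x--> B
B --x--> B
B --y--> D
D --x--> A
A --x--> B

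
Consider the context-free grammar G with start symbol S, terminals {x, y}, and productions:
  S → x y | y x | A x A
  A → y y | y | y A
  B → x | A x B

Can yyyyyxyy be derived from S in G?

yes

S ⇒ AxA ⇒ yAxA ⇒ yyAxA ⇒ yyyAxA ⇒ yyyyyxA ⇒ yyyyyxyy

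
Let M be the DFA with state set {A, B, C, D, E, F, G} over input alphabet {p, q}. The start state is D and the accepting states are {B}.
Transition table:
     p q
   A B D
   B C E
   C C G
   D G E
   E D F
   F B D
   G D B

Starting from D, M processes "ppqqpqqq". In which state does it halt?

D

D --p--> G
G --p--> D
D --q--> E
E --q--> F
F --p--> B
B --q--> E
E --q--> F
F --q--> D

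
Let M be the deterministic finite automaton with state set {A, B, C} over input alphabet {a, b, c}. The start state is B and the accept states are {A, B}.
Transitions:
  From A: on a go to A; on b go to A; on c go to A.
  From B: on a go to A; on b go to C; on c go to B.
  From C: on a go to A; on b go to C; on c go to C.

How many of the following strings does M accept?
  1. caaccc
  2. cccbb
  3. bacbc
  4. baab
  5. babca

caaccc: accepted
cccbb: rejected
bacbc: accepted
baab: accepted
babca: accepted

4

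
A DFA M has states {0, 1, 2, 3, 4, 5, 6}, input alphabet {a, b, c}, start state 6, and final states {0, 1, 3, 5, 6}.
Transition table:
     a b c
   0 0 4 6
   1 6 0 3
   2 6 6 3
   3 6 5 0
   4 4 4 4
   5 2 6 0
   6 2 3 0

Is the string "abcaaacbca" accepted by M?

accepted

6 --a--> 2
2 --b--> 6
6 --c--> 0
0 --a--> 0
0 --a--> 0
0 --a--> 0
0 --c--> 6
6 --b--> 3
3 --c--> 0
0 --a--> 0
End in state 0, which is an accepting state.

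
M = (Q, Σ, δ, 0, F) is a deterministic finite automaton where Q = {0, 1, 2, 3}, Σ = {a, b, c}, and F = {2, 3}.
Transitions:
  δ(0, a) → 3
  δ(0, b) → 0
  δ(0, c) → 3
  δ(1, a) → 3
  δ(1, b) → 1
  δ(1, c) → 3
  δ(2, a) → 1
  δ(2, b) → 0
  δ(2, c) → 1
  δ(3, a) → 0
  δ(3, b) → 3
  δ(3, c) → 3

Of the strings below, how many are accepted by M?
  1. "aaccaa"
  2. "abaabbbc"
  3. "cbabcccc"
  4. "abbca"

3

"aaccaa": accepted
"abaabbbc": accepted
"cbabcccc": accepted
"abbca": rejected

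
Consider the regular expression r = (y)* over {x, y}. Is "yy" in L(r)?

Split into 2 pieces y · y; each matches y.

yes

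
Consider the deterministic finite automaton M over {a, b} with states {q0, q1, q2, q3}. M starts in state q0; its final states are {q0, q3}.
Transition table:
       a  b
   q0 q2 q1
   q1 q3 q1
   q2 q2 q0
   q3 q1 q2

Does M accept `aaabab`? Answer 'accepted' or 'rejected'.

accepted

q0 --a--> q2
q2 --a--> q2
q2 --a--> q2
q2 --b--> q0
q0 --a--> q2
q2 --b--> q0
End in state q0, which is an accepting state.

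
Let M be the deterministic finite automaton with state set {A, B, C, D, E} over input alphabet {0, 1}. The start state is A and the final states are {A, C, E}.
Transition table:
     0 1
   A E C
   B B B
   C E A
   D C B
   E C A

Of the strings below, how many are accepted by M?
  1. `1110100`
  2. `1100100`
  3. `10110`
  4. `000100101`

`1110100`: accepted
`1100100`: accepted
`10110`: accepted
`000100101`: accepted

4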